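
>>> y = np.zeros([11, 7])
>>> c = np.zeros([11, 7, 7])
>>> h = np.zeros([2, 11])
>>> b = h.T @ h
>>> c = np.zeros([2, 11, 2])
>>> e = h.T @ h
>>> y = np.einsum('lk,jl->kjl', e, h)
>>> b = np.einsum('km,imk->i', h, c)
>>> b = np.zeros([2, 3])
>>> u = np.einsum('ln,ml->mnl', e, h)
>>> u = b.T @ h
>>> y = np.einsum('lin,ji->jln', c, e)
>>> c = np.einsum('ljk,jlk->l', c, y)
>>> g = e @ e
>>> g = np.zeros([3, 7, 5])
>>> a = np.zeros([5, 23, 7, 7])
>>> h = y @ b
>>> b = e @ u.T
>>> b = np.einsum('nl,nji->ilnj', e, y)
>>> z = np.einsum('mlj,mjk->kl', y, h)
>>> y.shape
(11, 2, 2)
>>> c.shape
(2,)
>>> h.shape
(11, 2, 3)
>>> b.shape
(2, 11, 11, 2)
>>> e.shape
(11, 11)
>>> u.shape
(3, 11)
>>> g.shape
(3, 7, 5)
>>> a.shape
(5, 23, 7, 7)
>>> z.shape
(3, 2)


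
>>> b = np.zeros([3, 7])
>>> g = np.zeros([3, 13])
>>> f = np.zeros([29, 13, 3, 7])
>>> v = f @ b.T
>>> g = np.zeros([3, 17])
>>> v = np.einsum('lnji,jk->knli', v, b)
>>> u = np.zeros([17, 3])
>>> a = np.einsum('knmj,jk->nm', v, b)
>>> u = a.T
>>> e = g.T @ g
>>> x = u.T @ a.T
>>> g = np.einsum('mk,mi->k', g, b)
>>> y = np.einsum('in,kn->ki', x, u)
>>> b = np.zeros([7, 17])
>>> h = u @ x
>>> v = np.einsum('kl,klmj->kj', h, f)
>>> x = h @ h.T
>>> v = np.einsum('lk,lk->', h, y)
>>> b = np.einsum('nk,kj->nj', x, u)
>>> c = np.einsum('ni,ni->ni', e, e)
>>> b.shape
(29, 13)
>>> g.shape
(17,)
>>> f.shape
(29, 13, 3, 7)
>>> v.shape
()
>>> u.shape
(29, 13)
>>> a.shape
(13, 29)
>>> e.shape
(17, 17)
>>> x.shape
(29, 29)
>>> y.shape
(29, 13)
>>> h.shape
(29, 13)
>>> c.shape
(17, 17)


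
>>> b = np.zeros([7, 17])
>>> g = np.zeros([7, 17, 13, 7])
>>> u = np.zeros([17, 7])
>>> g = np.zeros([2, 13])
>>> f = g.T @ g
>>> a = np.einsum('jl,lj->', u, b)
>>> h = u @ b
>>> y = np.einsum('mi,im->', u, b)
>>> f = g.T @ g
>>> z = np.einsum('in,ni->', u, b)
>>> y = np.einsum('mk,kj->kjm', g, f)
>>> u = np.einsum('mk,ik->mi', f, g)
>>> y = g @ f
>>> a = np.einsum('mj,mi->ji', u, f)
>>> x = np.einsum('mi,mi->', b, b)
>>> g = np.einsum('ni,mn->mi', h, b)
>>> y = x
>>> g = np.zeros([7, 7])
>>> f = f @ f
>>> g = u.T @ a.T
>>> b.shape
(7, 17)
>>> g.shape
(2, 2)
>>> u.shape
(13, 2)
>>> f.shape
(13, 13)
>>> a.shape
(2, 13)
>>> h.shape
(17, 17)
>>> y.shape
()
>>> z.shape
()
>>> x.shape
()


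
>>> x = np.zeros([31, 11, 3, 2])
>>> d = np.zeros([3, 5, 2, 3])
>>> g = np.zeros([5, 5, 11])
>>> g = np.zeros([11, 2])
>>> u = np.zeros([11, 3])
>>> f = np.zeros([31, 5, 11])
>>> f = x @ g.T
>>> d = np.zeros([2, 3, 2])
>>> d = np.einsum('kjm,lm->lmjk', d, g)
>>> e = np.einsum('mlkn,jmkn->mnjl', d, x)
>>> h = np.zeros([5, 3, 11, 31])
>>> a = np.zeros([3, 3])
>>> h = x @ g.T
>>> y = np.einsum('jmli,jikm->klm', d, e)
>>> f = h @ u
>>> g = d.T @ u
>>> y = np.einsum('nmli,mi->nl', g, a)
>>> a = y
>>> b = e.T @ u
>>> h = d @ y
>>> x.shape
(31, 11, 3, 2)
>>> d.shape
(11, 2, 3, 2)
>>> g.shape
(2, 3, 2, 3)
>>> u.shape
(11, 3)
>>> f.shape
(31, 11, 3, 3)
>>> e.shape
(11, 2, 31, 2)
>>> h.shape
(11, 2, 3, 2)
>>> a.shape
(2, 2)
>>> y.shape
(2, 2)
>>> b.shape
(2, 31, 2, 3)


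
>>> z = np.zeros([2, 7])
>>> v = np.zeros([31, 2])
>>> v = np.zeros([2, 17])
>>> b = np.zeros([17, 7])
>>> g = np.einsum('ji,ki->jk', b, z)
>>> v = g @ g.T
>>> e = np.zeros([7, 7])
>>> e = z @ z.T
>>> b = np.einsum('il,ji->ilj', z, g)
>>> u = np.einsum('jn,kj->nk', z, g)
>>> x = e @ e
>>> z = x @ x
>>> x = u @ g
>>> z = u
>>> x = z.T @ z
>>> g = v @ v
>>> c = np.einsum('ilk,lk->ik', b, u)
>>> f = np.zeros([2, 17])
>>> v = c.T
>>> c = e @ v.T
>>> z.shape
(7, 17)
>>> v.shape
(17, 2)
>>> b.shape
(2, 7, 17)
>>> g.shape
(17, 17)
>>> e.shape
(2, 2)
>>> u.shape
(7, 17)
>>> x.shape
(17, 17)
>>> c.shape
(2, 17)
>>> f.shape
(2, 17)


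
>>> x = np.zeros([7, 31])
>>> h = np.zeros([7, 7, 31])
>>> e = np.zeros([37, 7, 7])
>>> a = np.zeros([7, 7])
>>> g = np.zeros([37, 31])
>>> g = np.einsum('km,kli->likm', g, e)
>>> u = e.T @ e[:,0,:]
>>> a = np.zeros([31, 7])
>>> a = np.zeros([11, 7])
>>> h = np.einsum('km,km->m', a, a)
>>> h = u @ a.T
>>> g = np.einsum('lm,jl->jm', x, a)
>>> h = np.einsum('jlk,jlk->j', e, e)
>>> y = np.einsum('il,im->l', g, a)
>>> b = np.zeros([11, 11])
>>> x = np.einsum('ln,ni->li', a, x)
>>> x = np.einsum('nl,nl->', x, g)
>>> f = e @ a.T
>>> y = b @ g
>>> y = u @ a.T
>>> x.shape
()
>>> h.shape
(37,)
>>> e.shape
(37, 7, 7)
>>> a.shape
(11, 7)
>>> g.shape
(11, 31)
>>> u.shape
(7, 7, 7)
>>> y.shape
(7, 7, 11)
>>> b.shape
(11, 11)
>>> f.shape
(37, 7, 11)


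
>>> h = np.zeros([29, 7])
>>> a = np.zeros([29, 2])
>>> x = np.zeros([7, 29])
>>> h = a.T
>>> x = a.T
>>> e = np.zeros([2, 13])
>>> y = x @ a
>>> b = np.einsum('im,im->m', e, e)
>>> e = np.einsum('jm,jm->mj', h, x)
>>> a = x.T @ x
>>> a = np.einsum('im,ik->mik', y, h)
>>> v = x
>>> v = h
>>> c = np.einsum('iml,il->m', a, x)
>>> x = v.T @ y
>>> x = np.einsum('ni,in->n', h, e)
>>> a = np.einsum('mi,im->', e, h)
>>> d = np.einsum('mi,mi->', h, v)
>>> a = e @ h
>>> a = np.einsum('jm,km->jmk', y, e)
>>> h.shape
(2, 29)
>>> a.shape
(2, 2, 29)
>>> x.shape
(2,)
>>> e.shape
(29, 2)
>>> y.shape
(2, 2)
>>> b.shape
(13,)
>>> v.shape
(2, 29)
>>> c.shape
(2,)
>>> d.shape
()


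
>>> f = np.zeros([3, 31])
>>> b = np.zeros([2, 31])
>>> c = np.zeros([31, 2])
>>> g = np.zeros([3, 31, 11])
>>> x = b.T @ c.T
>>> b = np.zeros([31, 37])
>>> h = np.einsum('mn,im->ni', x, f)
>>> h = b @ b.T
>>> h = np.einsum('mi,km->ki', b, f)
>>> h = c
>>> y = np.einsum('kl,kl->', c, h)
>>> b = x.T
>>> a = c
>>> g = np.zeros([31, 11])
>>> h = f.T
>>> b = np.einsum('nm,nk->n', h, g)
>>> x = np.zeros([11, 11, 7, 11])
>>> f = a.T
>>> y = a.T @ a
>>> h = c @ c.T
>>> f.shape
(2, 31)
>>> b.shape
(31,)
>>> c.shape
(31, 2)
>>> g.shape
(31, 11)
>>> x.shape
(11, 11, 7, 11)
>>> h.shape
(31, 31)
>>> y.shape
(2, 2)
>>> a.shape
(31, 2)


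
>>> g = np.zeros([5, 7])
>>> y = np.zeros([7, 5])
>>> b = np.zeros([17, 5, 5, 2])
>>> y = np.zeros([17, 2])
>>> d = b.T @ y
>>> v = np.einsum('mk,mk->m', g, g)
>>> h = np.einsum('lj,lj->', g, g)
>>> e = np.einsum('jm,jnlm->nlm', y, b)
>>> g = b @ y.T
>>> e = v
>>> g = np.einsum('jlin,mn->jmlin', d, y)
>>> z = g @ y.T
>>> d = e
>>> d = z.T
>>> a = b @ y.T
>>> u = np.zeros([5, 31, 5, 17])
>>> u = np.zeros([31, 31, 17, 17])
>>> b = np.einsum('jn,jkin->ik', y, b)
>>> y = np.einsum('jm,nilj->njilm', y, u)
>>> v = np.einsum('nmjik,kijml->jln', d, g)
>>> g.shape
(2, 17, 5, 5, 2)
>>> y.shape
(31, 17, 31, 17, 2)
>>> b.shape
(5, 5)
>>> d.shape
(17, 5, 5, 17, 2)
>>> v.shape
(5, 2, 17)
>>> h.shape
()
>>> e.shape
(5,)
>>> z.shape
(2, 17, 5, 5, 17)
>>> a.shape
(17, 5, 5, 17)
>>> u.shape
(31, 31, 17, 17)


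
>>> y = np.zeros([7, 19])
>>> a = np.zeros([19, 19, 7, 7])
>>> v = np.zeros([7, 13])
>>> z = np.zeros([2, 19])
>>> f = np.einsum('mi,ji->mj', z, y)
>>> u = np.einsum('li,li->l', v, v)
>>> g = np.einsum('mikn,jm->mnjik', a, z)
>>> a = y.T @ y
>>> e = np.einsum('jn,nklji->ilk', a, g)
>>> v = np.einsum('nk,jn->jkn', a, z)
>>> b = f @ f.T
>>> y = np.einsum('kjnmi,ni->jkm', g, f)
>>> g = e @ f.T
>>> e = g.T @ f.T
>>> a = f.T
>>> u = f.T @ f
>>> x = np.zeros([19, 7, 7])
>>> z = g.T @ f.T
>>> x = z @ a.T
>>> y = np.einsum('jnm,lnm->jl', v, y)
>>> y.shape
(2, 7)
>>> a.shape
(7, 2)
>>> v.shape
(2, 19, 19)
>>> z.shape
(2, 2, 2)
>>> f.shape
(2, 7)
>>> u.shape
(7, 7)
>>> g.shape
(7, 2, 2)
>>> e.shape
(2, 2, 2)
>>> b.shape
(2, 2)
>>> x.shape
(2, 2, 7)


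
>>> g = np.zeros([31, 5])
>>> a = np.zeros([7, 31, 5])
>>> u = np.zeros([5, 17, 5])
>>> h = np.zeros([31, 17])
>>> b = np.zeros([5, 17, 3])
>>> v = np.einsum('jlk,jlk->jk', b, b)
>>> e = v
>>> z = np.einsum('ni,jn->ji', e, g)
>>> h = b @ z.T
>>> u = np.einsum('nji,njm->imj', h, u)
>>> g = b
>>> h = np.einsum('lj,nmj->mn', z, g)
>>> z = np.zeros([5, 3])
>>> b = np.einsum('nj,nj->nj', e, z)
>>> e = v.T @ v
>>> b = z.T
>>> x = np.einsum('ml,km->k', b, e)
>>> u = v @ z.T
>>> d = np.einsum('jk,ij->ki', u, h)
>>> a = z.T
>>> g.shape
(5, 17, 3)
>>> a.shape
(3, 5)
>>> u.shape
(5, 5)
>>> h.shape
(17, 5)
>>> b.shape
(3, 5)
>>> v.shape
(5, 3)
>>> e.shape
(3, 3)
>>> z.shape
(5, 3)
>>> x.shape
(3,)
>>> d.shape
(5, 17)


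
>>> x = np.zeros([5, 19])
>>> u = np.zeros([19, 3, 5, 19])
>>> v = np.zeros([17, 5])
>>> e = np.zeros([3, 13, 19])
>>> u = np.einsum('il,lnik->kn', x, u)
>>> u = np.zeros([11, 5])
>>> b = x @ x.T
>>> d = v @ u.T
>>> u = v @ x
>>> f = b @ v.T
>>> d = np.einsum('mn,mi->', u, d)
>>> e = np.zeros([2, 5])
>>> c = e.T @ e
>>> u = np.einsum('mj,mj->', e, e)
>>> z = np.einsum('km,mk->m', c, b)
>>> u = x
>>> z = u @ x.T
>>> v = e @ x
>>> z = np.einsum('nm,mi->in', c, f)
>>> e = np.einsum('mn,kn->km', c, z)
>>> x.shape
(5, 19)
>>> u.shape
(5, 19)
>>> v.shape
(2, 19)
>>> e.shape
(17, 5)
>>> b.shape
(5, 5)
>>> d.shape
()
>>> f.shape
(5, 17)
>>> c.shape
(5, 5)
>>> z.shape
(17, 5)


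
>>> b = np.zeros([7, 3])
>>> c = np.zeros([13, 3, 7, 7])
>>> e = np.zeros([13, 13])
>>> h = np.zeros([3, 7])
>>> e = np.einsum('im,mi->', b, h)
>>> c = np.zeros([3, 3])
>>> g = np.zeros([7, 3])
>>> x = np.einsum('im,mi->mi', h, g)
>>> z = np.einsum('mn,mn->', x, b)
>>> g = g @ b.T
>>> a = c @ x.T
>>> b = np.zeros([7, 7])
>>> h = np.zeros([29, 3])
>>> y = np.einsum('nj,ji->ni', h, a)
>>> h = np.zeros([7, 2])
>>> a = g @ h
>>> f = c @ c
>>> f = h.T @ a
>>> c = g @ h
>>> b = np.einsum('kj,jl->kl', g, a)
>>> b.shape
(7, 2)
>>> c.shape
(7, 2)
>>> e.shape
()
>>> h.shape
(7, 2)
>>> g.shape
(7, 7)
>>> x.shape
(7, 3)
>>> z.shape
()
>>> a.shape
(7, 2)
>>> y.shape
(29, 7)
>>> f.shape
(2, 2)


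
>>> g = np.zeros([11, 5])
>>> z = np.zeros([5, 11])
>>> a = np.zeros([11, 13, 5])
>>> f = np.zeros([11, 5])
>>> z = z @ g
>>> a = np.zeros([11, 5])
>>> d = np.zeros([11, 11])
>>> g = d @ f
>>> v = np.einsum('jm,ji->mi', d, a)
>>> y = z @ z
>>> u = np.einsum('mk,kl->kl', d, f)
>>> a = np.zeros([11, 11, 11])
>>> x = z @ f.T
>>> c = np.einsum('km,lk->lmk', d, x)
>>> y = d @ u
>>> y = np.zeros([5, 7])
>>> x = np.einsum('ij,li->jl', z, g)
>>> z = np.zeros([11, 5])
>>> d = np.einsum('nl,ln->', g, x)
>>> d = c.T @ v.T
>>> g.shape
(11, 5)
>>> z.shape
(11, 5)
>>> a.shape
(11, 11, 11)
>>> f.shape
(11, 5)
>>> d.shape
(11, 11, 11)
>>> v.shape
(11, 5)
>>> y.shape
(5, 7)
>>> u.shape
(11, 5)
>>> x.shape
(5, 11)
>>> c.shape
(5, 11, 11)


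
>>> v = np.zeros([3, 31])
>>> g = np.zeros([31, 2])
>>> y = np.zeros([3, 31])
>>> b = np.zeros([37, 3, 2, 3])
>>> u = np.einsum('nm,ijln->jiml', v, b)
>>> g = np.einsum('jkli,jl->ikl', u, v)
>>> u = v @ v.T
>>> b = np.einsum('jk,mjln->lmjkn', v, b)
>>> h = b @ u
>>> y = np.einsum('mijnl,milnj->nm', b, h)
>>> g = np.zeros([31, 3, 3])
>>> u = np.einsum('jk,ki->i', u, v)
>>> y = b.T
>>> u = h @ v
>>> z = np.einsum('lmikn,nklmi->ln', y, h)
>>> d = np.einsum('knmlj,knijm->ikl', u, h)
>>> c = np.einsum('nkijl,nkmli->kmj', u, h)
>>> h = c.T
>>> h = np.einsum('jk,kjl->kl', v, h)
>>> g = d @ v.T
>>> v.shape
(3, 31)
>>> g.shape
(3, 2, 3)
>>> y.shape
(3, 31, 3, 37, 2)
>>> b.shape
(2, 37, 3, 31, 3)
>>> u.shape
(2, 37, 3, 31, 31)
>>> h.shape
(31, 37)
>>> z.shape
(3, 2)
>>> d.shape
(3, 2, 31)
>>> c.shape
(37, 3, 31)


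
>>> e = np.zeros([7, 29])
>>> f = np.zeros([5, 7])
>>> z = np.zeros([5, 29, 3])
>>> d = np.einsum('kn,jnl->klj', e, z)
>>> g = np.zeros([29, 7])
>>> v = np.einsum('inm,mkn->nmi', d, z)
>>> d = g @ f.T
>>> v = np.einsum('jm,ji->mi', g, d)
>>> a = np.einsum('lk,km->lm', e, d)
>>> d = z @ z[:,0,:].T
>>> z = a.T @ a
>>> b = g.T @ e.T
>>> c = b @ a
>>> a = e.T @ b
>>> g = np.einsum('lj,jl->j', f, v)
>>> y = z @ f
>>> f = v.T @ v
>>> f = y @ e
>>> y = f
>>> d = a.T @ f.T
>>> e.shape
(7, 29)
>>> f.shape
(5, 29)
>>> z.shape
(5, 5)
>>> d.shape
(7, 5)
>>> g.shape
(7,)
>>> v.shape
(7, 5)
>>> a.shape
(29, 7)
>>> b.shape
(7, 7)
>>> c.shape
(7, 5)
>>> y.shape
(5, 29)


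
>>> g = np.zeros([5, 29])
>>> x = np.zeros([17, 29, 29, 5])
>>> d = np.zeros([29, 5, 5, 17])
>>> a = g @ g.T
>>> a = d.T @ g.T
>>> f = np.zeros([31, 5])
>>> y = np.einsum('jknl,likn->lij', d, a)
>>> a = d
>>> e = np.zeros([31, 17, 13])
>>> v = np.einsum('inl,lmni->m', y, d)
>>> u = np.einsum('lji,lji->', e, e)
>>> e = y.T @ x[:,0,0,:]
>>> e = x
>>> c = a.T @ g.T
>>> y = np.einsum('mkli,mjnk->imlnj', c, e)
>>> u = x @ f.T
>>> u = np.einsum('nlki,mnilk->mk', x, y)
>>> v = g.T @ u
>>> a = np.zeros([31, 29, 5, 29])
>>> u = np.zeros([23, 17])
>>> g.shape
(5, 29)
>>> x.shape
(17, 29, 29, 5)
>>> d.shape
(29, 5, 5, 17)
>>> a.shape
(31, 29, 5, 29)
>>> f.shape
(31, 5)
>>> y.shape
(5, 17, 5, 29, 29)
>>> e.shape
(17, 29, 29, 5)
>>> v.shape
(29, 29)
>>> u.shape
(23, 17)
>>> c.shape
(17, 5, 5, 5)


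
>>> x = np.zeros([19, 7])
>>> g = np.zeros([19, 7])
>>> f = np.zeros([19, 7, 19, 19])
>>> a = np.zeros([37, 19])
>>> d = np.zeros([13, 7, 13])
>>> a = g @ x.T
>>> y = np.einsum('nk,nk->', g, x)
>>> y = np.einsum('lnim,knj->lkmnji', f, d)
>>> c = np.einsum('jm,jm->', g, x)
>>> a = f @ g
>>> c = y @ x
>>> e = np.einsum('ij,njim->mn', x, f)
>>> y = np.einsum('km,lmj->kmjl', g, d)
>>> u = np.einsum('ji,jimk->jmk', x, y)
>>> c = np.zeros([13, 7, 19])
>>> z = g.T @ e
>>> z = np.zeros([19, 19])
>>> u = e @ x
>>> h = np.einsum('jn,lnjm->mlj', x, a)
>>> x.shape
(19, 7)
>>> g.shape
(19, 7)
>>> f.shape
(19, 7, 19, 19)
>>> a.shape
(19, 7, 19, 7)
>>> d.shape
(13, 7, 13)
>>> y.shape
(19, 7, 13, 13)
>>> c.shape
(13, 7, 19)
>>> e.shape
(19, 19)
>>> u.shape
(19, 7)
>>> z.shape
(19, 19)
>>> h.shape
(7, 19, 19)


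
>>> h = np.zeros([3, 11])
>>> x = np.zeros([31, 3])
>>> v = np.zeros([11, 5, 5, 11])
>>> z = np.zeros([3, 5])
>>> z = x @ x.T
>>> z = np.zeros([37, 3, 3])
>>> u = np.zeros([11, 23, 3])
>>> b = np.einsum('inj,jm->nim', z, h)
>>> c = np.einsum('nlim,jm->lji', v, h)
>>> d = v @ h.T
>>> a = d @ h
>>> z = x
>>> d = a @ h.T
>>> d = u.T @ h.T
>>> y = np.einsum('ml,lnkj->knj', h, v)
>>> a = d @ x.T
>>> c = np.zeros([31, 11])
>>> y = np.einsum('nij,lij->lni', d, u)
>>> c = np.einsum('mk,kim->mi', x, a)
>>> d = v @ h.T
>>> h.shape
(3, 11)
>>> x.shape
(31, 3)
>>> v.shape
(11, 5, 5, 11)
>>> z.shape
(31, 3)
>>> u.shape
(11, 23, 3)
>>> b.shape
(3, 37, 11)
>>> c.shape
(31, 23)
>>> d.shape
(11, 5, 5, 3)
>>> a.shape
(3, 23, 31)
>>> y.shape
(11, 3, 23)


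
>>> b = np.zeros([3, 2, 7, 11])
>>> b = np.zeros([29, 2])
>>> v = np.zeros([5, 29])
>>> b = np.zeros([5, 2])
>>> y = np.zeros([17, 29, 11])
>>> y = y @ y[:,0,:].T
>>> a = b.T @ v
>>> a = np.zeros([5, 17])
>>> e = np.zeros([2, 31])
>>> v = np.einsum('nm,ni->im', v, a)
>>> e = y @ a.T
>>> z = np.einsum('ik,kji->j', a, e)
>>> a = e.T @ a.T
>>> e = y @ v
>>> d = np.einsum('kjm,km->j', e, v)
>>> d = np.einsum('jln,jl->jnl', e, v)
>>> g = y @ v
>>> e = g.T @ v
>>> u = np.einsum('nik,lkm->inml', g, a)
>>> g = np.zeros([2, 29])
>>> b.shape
(5, 2)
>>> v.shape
(17, 29)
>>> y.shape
(17, 29, 17)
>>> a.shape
(5, 29, 5)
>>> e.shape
(29, 29, 29)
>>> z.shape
(29,)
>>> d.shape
(17, 29, 29)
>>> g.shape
(2, 29)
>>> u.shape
(29, 17, 5, 5)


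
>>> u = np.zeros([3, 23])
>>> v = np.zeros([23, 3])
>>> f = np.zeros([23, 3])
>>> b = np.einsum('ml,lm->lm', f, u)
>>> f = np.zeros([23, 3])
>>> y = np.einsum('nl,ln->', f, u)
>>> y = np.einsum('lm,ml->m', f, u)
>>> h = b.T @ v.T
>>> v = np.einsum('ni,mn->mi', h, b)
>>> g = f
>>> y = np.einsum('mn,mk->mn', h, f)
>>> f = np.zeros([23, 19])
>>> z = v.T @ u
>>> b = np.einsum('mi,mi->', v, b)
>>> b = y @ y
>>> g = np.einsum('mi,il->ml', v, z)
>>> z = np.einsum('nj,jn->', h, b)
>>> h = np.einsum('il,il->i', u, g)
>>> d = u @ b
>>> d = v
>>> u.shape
(3, 23)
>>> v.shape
(3, 23)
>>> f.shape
(23, 19)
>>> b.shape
(23, 23)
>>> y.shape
(23, 23)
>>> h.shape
(3,)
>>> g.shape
(3, 23)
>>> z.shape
()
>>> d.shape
(3, 23)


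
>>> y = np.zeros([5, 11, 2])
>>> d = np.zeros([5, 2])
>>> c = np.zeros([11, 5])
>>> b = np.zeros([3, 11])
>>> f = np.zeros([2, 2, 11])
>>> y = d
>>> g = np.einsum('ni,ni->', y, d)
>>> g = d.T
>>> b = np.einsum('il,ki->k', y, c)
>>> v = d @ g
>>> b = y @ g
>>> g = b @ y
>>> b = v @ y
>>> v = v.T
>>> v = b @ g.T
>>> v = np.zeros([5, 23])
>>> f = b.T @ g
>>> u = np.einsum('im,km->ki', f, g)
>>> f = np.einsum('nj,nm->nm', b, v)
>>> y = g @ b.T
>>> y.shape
(5, 5)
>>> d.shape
(5, 2)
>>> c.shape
(11, 5)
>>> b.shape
(5, 2)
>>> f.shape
(5, 23)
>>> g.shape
(5, 2)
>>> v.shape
(5, 23)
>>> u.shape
(5, 2)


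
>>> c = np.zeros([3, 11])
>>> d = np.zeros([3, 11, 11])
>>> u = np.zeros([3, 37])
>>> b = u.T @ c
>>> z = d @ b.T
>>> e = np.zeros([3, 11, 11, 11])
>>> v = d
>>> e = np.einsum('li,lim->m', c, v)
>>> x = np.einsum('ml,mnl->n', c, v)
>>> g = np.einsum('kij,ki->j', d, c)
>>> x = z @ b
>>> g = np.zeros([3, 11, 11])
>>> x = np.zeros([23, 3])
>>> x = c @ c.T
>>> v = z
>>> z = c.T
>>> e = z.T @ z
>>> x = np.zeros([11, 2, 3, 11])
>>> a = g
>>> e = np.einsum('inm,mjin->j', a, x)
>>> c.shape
(3, 11)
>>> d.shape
(3, 11, 11)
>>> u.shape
(3, 37)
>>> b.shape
(37, 11)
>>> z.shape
(11, 3)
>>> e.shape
(2,)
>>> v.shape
(3, 11, 37)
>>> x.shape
(11, 2, 3, 11)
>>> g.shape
(3, 11, 11)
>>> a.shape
(3, 11, 11)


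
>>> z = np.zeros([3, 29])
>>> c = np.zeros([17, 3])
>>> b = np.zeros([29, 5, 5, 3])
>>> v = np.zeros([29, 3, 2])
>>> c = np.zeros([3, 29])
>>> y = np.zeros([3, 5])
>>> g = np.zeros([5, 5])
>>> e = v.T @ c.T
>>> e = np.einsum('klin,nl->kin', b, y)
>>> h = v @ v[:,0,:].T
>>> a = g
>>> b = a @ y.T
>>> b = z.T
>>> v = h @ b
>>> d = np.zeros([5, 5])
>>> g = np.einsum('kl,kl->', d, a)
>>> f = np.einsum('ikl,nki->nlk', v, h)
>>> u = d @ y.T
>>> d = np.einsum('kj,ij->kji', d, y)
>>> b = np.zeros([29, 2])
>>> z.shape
(3, 29)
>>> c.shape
(3, 29)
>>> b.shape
(29, 2)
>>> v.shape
(29, 3, 3)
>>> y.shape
(3, 5)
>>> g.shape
()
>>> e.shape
(29, 5, 3)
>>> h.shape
(29, 3, 29)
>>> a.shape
(5, 5)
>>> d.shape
(5, 5, 3)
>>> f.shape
(29, 3, 3)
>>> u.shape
(5, 3)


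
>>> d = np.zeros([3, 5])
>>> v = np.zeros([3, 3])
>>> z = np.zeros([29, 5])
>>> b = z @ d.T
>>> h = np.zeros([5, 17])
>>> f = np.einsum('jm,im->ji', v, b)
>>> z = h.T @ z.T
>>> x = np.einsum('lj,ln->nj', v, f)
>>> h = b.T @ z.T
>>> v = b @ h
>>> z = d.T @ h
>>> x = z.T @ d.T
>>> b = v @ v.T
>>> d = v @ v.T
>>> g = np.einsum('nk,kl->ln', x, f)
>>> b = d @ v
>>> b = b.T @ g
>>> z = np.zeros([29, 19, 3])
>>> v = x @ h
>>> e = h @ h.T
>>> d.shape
(29, 29)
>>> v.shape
(17, 17)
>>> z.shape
(29, 19, 3)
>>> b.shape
(17, 17)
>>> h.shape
(3, 17)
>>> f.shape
(3, 29)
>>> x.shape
(17, 3)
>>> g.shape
(29, 17)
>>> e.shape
(3, 3)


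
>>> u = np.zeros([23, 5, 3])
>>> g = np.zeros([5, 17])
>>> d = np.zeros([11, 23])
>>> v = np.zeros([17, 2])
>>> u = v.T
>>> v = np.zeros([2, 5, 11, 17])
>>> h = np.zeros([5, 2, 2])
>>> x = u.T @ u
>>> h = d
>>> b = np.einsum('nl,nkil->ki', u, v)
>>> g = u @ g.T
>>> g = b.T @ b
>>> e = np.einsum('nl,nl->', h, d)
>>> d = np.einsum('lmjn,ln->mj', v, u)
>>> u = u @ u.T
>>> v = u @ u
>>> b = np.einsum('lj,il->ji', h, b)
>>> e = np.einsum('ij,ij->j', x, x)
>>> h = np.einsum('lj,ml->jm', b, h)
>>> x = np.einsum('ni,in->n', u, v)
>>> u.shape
(2, 2)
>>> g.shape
(11, 11)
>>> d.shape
(5, 11)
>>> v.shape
(2, 2)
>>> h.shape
(5, 11)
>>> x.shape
(2,)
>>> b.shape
(23, 5)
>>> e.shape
(17,)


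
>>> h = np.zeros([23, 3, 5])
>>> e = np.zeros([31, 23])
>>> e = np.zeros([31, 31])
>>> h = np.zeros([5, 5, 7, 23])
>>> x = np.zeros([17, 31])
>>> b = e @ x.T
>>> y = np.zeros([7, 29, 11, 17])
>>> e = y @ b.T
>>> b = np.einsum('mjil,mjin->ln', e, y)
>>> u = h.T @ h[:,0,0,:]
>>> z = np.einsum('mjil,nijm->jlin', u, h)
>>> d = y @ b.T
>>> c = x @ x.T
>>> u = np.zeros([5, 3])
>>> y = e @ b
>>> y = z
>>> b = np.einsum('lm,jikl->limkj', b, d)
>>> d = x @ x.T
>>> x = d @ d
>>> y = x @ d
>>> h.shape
(5, 5, 7, 23)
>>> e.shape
(7, 29, 11, 31)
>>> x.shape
(17, 17)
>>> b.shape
(31, 29, 17, 11, 7)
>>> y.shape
(17, 17)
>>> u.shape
(5, 3)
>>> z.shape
(7, 23, 5, 5)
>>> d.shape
(17, 17)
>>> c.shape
(17, 17)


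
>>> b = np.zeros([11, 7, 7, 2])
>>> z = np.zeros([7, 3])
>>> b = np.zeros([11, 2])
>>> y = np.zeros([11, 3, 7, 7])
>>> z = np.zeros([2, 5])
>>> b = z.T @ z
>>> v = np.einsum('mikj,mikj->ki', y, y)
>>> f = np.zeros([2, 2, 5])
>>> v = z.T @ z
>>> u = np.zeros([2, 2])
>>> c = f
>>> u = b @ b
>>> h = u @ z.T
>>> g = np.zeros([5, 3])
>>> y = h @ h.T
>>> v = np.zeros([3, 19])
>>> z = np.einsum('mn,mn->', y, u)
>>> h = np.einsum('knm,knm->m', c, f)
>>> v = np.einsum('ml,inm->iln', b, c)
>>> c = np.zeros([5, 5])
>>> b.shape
(5, 5)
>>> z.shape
()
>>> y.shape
(5, 5)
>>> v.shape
(2, 5, 2)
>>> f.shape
(2, 2, 5)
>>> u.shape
(5, 5)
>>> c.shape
(5, 5)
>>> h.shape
(5,)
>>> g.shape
(5, 3)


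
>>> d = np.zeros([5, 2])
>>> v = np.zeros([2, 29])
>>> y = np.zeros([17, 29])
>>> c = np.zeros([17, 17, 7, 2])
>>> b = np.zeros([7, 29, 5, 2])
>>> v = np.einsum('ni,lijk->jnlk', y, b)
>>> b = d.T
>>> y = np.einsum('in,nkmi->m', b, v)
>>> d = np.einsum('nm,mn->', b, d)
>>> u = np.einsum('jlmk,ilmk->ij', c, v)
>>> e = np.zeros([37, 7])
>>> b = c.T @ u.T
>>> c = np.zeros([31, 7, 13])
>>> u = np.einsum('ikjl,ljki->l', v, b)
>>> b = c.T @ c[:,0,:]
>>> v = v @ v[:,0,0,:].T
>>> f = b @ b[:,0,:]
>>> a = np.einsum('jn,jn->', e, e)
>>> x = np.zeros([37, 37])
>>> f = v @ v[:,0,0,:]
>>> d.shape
()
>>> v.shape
(5, 17, 7, 5)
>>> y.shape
(7,)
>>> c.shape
(31, 7, 13)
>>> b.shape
(13, 7, 13)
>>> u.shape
(2,)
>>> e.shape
(37, 7)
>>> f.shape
(5, 17, 7, 5)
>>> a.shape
()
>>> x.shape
(37, 37)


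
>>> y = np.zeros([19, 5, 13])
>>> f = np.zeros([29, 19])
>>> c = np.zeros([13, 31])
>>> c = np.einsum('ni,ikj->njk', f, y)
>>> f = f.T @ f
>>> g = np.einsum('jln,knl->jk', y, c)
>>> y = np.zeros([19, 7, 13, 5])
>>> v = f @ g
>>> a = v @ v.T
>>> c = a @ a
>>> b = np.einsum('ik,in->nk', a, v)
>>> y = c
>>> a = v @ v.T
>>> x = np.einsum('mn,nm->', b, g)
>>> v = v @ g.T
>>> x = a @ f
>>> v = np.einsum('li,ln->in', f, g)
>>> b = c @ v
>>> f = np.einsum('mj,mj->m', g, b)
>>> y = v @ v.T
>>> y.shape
(19, 19)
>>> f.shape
(19,)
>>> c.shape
(19, 19)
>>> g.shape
(19, 29)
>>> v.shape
(19, 29)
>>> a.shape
(19, 19)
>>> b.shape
(19, 29)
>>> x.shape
(19, 19)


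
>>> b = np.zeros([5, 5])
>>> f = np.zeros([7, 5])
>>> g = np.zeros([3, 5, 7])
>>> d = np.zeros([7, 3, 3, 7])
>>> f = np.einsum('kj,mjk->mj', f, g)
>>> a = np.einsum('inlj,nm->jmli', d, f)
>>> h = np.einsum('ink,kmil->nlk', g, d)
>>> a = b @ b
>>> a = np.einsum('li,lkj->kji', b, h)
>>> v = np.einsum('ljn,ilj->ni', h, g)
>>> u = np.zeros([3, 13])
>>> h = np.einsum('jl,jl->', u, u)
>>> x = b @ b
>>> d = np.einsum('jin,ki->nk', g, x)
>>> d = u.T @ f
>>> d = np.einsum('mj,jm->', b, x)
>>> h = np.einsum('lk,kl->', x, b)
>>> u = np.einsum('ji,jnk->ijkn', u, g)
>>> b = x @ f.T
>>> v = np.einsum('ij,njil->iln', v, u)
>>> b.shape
(5, 3)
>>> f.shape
(3, 5)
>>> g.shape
(3, 5, 7)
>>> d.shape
()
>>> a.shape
(7, 7, 5)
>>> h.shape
()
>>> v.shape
(7, 5, 13)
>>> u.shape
(13, 3, 7, 5)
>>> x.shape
(5, 5)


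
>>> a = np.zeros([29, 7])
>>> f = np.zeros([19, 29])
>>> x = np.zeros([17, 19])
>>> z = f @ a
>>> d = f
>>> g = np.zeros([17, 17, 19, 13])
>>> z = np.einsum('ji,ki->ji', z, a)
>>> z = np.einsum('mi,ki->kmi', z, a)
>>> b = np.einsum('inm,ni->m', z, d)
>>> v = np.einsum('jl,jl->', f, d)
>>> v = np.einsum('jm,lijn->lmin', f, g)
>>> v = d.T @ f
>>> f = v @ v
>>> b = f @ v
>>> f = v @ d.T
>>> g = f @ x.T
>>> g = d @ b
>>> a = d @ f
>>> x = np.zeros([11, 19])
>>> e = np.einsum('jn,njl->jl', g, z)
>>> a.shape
(19, 19)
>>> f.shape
(29, 19)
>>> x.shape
(11, 19)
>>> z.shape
(29, 19, 7)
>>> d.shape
(19, 29)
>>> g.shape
(19, 29)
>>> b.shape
(29, 29)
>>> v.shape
(29, 29)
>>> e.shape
(19, 7)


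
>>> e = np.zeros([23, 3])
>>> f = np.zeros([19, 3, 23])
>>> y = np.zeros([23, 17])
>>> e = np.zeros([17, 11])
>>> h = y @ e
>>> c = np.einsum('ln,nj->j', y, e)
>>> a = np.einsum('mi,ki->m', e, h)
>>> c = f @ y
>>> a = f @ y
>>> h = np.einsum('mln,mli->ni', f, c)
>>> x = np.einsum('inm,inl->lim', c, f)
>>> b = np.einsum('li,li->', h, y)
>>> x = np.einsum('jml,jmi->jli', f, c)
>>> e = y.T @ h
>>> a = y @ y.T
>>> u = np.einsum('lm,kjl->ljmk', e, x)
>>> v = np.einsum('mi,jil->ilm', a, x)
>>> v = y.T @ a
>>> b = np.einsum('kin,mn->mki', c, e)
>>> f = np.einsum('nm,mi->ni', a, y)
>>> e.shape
(17, 17)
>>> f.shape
(23, 17)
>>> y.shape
(23, 17)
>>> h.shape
(23, 17)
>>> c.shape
(19, 3, 17)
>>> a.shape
(23, 23)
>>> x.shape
(19, 23, 17)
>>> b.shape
(17, 19, 3)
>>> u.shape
(17, 23, 17, 19)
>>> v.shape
(17, 23)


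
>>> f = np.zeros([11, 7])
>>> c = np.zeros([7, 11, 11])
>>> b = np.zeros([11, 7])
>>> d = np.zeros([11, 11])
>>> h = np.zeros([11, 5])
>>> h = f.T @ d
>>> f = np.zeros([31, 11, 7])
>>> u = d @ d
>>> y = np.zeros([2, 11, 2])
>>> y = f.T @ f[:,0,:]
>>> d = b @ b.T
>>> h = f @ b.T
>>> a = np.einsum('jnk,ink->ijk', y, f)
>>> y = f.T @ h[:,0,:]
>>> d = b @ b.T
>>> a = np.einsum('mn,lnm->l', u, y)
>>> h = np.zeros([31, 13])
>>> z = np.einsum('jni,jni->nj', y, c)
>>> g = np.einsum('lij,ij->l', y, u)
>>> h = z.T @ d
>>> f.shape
(31, 11, 7)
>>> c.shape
(7, 11, 11)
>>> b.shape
(11, 7)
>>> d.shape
(11, 11)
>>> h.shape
(7, 11)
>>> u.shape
(11, 11)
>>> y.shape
(7, 11, 11)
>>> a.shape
(7,)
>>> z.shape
(11, 7)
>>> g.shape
(7,)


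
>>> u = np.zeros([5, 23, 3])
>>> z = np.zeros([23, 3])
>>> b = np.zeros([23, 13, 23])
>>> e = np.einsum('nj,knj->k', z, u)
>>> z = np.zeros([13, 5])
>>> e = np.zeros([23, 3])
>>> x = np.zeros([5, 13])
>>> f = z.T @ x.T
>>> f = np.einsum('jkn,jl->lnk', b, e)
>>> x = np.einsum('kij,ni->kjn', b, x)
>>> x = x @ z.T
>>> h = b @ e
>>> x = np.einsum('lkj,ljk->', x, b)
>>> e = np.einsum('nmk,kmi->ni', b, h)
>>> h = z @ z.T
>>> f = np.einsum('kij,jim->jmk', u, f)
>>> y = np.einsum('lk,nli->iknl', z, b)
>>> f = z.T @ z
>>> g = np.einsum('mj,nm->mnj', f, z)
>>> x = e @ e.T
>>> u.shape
(5, 23, 3)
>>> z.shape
(13, 5)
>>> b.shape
(23, 13, 23)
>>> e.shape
(23, 3)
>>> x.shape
(23, 23)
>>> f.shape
(5, 5)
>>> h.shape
(13, 13)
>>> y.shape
(23, 5, 23, 13)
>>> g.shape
(5, 13, 5)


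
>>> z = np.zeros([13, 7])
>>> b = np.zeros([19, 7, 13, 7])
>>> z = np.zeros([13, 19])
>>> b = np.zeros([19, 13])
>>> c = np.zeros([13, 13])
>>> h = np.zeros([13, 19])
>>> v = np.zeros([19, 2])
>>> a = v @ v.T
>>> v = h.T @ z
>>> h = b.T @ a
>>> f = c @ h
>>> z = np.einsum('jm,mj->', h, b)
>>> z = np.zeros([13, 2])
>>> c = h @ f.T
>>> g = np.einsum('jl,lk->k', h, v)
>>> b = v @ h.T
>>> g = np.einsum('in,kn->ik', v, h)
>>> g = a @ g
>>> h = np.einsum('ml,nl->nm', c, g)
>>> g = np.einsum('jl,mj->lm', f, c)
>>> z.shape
(13, 2)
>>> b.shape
(19, 13)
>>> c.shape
(13, 13)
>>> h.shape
(19, 13)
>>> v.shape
(19, 19)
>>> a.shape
(19, 19)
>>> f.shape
(13, 19)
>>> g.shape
(19, 13)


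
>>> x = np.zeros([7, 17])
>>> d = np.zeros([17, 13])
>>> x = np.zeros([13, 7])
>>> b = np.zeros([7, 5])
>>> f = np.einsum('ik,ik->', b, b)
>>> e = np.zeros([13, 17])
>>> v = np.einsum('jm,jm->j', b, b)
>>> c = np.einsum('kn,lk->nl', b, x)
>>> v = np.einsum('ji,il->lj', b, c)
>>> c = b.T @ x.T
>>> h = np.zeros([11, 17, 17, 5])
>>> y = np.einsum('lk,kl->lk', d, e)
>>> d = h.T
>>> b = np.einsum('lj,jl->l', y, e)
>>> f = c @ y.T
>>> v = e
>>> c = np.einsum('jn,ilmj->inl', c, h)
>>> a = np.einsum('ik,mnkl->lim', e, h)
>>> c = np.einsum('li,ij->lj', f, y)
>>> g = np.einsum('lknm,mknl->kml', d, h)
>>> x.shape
(13, 7)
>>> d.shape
(5, 17, 17, 11)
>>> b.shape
(17,)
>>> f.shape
(5, 17)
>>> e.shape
(13, 17)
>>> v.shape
(13, 17)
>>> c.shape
(5, 13)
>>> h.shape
(11, 17, 17, 5)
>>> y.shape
(17, 13)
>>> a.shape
(5, 13, 11)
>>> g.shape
(17, 11, 5)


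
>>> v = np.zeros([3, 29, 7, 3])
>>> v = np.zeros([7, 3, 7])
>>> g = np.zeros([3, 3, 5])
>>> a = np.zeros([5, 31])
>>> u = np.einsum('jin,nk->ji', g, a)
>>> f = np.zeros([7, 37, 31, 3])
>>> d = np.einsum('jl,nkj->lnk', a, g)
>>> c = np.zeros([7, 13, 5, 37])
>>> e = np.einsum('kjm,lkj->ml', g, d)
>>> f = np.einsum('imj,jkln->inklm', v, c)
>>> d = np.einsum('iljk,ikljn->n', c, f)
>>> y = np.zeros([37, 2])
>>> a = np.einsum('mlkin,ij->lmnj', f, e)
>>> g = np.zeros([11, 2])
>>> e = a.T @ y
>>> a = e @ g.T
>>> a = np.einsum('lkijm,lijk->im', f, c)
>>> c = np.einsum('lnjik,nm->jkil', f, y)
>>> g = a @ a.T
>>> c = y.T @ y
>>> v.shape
(7, 3, 7)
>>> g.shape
(13, 13)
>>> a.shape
(13, 3)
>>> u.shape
(3, 3)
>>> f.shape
(7, 37, 13, 5, 3)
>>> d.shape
(3,)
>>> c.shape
(2, 2)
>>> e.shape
(31, 3, 7, 2)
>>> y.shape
(37, 2)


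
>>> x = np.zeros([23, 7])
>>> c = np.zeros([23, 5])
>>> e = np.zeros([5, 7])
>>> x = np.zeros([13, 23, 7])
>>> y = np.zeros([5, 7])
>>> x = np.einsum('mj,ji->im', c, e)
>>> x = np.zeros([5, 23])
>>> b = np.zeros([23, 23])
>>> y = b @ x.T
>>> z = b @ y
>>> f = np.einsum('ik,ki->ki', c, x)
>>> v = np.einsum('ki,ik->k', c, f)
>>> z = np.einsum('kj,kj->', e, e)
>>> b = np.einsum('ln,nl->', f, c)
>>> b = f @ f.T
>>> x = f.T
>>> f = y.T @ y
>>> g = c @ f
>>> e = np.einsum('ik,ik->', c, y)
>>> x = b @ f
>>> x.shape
(5, 5)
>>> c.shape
(23, 5)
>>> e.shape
()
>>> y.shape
(23, 5)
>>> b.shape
(5, 5)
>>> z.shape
()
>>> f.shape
(5, 5)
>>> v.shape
(23,)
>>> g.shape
(23, 5)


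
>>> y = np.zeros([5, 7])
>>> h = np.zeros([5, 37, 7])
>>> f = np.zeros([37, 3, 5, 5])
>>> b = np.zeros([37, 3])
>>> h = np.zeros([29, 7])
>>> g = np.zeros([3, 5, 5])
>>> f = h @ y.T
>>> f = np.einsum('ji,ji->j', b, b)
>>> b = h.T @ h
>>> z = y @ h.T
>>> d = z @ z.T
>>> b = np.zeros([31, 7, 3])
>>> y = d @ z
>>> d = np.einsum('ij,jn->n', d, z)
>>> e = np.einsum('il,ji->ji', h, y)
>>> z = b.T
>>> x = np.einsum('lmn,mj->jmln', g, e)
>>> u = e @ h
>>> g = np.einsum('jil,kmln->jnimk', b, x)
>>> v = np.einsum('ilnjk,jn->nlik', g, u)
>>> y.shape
(5, 29)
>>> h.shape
(29, 7)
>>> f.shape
(37,)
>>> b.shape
(31, 7, 3)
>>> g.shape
(31, 5, 7, 5, 29)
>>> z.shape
(3, 7, 31)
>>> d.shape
(29,)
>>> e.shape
(5, 29)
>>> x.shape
(29, 5, 3, 5)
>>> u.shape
(5, 7)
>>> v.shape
(7, 5, 31, 29)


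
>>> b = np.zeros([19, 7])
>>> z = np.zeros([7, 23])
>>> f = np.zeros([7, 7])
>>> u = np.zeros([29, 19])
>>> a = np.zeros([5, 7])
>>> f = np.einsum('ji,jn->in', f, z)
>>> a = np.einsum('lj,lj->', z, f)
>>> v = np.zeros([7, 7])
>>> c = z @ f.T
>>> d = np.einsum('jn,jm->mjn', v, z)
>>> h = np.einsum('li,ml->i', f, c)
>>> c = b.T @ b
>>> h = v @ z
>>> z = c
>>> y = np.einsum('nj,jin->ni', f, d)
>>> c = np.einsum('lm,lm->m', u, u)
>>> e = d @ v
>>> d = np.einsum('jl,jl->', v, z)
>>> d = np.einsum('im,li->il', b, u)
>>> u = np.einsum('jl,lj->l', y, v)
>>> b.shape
(19, 7)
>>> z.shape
(7, 7)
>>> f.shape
(7, 23)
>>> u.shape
(7,)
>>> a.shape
()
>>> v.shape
(7, 7)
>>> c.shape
(19,)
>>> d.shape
(19, 29)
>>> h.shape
(7, 23)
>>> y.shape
(7, 7)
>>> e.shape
(23, 7, 7)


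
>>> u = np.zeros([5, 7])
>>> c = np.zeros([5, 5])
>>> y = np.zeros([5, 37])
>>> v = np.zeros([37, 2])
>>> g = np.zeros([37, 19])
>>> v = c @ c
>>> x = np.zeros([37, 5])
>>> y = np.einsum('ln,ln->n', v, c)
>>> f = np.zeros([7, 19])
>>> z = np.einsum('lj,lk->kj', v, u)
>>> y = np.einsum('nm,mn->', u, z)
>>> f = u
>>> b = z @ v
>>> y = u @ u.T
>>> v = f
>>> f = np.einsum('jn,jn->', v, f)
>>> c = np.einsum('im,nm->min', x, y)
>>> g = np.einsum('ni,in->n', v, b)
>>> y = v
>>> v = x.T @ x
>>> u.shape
(5, 7)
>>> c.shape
(5, 37, 5)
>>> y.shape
(5, 7)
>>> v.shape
(5, 5)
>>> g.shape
(5,)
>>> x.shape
(37, 5)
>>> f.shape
()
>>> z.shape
(7, 5)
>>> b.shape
(7, 5)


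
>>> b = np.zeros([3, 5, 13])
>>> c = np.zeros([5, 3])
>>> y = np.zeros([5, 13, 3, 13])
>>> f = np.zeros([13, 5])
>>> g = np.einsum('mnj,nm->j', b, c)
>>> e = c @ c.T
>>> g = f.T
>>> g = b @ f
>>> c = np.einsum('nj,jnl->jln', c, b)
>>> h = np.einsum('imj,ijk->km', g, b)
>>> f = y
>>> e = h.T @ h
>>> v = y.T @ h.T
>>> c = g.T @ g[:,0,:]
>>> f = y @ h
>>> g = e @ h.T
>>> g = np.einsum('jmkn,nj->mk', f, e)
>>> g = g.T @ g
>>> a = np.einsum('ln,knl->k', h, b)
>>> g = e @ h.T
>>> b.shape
(3, 5, 13)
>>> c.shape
(5, 5, 5)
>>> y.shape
(5, 13, 3, 13)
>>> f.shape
(5, 13, 3, 5)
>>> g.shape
(5, 13)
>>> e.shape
(5, 5)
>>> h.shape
(13, 5)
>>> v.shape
(13, 3, 13, 13)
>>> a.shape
(3,)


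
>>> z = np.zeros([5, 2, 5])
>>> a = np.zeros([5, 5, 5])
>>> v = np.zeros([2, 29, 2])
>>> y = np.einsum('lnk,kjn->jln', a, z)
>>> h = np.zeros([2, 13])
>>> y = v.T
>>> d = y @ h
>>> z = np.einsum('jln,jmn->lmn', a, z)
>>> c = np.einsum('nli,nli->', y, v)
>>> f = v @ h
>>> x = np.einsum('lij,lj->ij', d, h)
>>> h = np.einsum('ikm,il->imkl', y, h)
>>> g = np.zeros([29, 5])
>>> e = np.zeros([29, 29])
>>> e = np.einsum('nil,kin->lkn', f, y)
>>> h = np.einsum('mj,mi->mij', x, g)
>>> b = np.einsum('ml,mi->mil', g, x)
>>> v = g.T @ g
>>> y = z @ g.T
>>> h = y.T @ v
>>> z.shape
(5, 2, 5)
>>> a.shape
(5, 5, 5)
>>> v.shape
(5, 5)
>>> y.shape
(5, 2, 29)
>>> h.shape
(29, 2, 5)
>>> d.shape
(2, 29, 13)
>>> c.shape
()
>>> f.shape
(2, 29, 13)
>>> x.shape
(29, 13)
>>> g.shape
(29, 5)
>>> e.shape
(13, 2, 2)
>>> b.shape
(29, 13, 5)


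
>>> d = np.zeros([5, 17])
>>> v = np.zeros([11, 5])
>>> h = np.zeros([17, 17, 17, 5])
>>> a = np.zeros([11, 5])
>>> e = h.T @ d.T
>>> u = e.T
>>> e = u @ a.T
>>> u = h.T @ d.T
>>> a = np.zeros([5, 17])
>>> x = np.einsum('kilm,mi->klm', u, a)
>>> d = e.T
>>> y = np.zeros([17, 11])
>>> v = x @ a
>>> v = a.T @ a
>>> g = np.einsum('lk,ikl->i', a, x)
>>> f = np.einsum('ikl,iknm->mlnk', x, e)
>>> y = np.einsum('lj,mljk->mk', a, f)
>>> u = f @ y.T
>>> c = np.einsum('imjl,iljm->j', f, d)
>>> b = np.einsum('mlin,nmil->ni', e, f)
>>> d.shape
(11, 17, 17, 5)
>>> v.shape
(17, 17)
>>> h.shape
(17, 17, 17, 5)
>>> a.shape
(5, 17)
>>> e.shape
(5, 17, 17, 11)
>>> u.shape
(11, 5, 17, 11)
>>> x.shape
(5, 17, 5)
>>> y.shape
(11, 17)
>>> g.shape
(5,)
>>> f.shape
(11, 5, 17, 17)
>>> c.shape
(17,)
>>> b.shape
(11, 17)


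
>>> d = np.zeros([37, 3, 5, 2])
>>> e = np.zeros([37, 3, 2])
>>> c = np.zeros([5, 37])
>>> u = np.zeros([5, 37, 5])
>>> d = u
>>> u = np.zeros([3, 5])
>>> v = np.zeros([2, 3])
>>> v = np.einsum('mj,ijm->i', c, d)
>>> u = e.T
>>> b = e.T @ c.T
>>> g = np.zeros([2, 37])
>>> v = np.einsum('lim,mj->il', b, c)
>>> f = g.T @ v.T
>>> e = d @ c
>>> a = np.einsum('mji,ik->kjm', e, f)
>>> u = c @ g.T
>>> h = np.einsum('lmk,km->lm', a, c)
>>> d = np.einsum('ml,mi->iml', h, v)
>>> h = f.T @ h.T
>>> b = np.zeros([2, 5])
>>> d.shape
(2, 3, 37)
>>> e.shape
(5, 37, 37)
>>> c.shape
(5, 37)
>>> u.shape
(5, 2)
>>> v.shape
(3, 2)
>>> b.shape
(2, 5)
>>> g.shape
(2, 37)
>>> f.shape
(37, 3)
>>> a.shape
(3, 37, 5)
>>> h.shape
(3, 3)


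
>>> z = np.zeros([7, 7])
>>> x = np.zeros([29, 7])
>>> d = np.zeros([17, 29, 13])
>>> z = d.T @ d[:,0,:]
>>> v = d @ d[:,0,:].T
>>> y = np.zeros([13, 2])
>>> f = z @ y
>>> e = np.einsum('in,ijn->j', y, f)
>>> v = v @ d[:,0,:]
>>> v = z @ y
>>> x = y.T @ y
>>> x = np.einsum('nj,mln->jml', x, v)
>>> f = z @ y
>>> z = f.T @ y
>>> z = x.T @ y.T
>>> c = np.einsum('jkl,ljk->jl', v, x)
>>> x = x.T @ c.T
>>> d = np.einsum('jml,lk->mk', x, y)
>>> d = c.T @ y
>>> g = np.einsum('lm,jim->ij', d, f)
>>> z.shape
(29, 13, 13)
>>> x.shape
(29, 13, 13)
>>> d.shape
(2, 2)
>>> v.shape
(13, 29, 2)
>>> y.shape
(13, 2)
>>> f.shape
(13, 29, 2)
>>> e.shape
(29,)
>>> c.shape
(13, 2)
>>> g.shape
(29, 13)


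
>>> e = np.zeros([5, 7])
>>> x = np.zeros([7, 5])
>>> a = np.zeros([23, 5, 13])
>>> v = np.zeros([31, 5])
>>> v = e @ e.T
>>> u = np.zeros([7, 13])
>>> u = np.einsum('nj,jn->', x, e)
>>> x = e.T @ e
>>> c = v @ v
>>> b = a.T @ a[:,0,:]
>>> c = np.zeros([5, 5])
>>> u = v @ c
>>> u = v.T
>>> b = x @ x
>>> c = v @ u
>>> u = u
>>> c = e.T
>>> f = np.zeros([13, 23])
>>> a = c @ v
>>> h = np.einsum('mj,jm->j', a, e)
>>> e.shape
(5, 7)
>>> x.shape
(7, 7)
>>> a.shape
(7, 5)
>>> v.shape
(5, 5)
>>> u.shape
(5, 5)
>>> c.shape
(7, 5)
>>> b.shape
(7, 7)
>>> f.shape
(13, 23)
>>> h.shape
(5,)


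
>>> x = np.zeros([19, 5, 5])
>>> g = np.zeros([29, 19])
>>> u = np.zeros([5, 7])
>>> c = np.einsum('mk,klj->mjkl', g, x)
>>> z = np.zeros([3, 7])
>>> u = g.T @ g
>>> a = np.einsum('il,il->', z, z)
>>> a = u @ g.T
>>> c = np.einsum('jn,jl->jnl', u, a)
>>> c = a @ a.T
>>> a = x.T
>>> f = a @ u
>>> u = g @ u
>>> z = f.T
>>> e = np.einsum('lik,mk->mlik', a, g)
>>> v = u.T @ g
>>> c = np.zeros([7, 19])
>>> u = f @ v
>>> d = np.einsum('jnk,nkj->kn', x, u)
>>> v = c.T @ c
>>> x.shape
(19, 5, 5)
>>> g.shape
(29, 19)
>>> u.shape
(5, 5, 19)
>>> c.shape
(7, 19)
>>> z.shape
(19, 5, 5)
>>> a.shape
(5, 5, 19)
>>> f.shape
(5, 5, 19)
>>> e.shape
(29, 5, 5, 19)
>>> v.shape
(19, 19)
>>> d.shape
(5, 5)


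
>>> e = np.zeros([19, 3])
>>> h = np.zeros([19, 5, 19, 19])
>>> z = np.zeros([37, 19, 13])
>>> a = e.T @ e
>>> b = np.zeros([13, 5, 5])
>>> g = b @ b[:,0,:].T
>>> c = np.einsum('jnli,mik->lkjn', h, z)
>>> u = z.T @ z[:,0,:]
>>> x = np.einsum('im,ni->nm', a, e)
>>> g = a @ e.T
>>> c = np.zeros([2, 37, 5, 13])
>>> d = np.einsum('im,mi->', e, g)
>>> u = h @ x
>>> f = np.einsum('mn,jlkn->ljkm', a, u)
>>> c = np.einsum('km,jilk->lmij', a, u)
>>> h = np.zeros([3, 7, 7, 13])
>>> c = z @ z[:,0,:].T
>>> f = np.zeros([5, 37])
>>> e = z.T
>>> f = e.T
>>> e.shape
(13, 19, 37)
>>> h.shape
(3, 7, 7, 13)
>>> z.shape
(37, 19, 13)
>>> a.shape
(3, 3)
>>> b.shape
(13, 5, 5)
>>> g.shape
(3, 19)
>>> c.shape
(37, 19, 37)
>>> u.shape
(19, 5, 19, 3)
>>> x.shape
(19, 3)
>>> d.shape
()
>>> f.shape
(37, 19, 13)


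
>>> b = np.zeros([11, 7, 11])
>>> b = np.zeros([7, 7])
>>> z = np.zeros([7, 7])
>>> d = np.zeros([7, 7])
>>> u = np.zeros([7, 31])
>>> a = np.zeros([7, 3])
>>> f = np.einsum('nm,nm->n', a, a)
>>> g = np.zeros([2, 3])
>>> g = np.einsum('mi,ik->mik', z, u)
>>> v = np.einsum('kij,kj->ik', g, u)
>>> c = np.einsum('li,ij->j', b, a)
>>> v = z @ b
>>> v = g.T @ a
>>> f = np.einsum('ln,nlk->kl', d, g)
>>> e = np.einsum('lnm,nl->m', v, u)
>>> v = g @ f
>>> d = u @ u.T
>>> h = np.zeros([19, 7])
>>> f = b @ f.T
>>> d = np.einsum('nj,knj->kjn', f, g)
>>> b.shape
(7, 7)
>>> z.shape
(7, 7)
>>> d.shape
(7, 31, 7)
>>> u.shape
(7, 31)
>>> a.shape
(7, 3)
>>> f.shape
(7, 31)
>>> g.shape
(7, 7, 31)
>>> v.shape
(7, 7, 7)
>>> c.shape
(3,)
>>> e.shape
(3,)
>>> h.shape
(19, 7)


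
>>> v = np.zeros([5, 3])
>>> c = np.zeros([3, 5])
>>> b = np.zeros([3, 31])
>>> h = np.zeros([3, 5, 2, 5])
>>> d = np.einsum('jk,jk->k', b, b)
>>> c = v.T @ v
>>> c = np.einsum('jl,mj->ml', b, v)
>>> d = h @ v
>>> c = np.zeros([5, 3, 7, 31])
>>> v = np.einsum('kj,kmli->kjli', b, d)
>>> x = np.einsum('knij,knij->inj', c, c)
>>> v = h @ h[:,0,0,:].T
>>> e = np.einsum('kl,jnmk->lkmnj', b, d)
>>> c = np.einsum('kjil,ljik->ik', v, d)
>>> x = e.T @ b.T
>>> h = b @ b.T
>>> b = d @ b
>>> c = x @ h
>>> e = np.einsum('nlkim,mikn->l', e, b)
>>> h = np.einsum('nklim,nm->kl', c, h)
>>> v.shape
(3, 5, 2, 3)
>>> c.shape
(3, 5, 2, 3, 3)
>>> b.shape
(3, 5, 2, 31)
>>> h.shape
(5, 2)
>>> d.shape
(3, 5, 2, 3)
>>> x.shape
(3, 5, 2, 3, 3)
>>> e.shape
(3,)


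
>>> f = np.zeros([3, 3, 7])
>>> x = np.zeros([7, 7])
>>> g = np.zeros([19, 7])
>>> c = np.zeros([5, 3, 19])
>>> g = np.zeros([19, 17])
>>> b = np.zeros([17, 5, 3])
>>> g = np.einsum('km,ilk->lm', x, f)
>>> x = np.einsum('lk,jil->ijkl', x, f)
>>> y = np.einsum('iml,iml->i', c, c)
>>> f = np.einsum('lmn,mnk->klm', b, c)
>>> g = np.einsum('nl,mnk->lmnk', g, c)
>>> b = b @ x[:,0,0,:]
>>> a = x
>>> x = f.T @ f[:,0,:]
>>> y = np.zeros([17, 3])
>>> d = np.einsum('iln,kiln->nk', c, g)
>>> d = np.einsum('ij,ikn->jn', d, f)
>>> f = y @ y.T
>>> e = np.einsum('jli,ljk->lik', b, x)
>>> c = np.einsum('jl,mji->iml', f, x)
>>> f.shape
(17, 17)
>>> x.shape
(5, 17, 5)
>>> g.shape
(7, 5, 3, 19)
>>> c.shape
(5, 5, 17)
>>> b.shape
(17, 5, 7)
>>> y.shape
(17, 3)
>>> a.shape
(3, 3, 7, 7)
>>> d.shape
(7, 5)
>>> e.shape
(5, 7, 5)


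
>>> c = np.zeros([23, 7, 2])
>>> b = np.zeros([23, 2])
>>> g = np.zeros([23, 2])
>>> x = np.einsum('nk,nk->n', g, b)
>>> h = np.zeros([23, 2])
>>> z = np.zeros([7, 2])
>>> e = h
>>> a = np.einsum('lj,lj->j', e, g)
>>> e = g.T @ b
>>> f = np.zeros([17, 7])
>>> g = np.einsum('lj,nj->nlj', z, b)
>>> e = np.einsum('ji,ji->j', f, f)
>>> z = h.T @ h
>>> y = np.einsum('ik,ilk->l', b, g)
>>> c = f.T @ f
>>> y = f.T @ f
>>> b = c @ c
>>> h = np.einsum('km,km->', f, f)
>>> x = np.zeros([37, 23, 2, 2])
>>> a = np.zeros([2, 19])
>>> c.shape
(7, 7)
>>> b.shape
(7, 7)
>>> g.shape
(23, 7, 2)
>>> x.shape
(37, 23, 2, 2)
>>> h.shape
()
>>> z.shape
(2, 2)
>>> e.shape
(17,)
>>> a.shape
(2, 19)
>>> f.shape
(17, 7)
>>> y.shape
(7, 7)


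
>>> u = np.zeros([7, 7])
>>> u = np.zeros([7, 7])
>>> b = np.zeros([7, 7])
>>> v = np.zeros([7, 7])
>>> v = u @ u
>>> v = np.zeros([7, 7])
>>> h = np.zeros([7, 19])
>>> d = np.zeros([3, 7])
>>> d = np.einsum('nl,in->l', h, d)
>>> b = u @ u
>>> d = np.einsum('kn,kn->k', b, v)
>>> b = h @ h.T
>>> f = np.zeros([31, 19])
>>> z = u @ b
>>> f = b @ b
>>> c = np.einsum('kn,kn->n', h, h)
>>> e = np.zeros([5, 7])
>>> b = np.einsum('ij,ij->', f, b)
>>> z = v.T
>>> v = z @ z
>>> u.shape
(7, 7)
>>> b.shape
()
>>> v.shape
(7, 7)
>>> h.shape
(7, 19)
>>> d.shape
(7,)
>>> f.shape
(7, 7)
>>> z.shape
(7, 7)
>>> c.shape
(19,)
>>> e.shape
(5, 7)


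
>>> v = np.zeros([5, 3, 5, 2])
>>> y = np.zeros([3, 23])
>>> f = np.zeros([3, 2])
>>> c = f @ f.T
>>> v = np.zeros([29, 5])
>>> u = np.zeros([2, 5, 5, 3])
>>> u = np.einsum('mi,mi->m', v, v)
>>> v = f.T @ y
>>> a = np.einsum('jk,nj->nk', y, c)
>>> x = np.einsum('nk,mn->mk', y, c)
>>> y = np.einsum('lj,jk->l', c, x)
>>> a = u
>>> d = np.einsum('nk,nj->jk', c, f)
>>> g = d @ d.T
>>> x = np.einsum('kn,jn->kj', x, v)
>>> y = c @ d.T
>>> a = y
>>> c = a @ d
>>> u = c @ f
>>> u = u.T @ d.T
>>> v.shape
(2, 23)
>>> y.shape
(3, 2)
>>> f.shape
(3, 2)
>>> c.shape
(3, 3)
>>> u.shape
(2, 2)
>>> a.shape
(3, 2)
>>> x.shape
(3, 2)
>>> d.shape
(2, 3)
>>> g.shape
(2, 2)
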